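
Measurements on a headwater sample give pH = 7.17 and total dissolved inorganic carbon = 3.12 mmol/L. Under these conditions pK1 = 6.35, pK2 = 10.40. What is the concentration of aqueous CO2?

α₀ = 1 / (1 + K1/[H⁺] + K1K2/[H⁺]²) = 1 / (1 + 10^+0.82 + 10^-2.41)
   = 1 / (1 + 6.6069 + 0.0038905) = 1/7.6108 = 0.1314
[CO2*] = α₀ × DIC = 0.1314 × 3.12 = 0.410 mmol/L

[CO2*] = 0.410 mmol/L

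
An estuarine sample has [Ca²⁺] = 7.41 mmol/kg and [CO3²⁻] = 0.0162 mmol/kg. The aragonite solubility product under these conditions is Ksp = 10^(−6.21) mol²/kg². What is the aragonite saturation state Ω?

Ksp = 10^(−6.21) = 6.166×10^-7
Ω = [Ca²⁺][CO3²⁻]/Ksp = (7.41×10^-3)(0.0162×10^-3) / 6.166×10^-7 = 0.195

Ω = 0.195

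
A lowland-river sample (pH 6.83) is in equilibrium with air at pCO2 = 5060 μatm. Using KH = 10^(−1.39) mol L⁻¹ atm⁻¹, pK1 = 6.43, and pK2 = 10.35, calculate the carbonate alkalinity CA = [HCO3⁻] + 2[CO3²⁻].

CA = 0.518 mmol/L

[CO2*] = KH · pCO2 = 10^(−1.39) × 5060×10^-6 = 2.061×10^-4 mol/L
α₀ = 1/(1 + K1/[H⁺] + K1K2/[H⁺]²) = 1/(1 + 10^+0.40 + 10^-3.12) = 0.2847
DIC = [CO2*]/α₀ = 2.061×10^-4 / 0.2847 = 0.7241 mmol/L
CA = (α₁ + 2α₂)·DIC = (0.7151 + 2×0.0002160) × 0.7241 = 0.518 mmol/L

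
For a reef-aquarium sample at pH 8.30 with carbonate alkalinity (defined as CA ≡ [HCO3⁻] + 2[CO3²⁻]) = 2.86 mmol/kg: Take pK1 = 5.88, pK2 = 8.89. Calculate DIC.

DIC = 2.38 mmol/kg

CA = [HCO3⁻] + 2[CO3²⁻] = (α₁ + 2α₂)·DIC
At pH 8.30: [H⁺]/K1 = 10^-2.42 = 0.0038019, K2/[H⁺] = 10^-0.59 = 0.25704
α₁ = 1/(1 + 0.0038019 + 0.25704) = 1/1.2608 = 0.7931; α₂ = α₁·K2/[H⁺] = 0.2039
α₁ + 2α₂ = 1.2008
DIC = CA / (α₁ + 2α₂) = 2.86 / 1.2008 = 2.38 mmol/kg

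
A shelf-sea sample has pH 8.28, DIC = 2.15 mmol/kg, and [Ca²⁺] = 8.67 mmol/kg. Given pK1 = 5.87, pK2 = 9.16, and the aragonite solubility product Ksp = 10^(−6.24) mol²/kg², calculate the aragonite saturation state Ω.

α₂ = 1 / (1 + [H⁺]/K2 + [H⁺]²/(K1K2)) = 1 / (1 + 10^+0.88 + 10^-1.53)
   = 1 / (1 + 7.5858 + 0.029512) = 1/8.6153 = 0.1161
[CO3²⁻] = α₂ × DIC = 0.1161 × 2.15 = 0.2496 mmol/kg
Ksp = 10^(−6.24) = 5.754×10^-7
Ω = [Ca²⁺][CO3²⁻]/Ksp = (8.67×10^-3)(2.496×10^-4) / 5.754×10^-7 = 3.76

Ω = 3.76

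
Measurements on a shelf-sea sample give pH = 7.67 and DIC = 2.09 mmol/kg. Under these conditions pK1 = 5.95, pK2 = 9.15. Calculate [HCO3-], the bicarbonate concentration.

α₁ = 1 / (1 + [H⁺]/K1 + K2/[H⁺]) = 1 / (1 + 10^-1.72 + 10^-1.48)
   = 1 / (1 + 0.019055 + 0.033113) = 1/1.0522 = 0.9504
[HCO3⁻] = α₁ × DIC = 0.9504 × 2.09 = 1.99 mmol/kg

[HCO3⁻] = 1.99 mmol/kg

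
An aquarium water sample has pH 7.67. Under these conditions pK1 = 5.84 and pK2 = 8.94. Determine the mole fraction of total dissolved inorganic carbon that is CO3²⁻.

α₂ = 0.0503

α₂ = 1 / (1 + [H⁺]/K2 + [H⁺]²/(K1K2)) = 1 / (1 + 10^+1.27 + 10^-0.56)
   = 1 / (1 + 18.621 + 0.27542) = 1/19.896 = 0.05026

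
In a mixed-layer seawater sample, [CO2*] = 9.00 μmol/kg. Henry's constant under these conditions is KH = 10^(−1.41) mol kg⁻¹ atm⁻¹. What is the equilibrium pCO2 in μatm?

KH = 10^(−1.41) = 3.890×10^-2 mol kg⁻¹ atm⁻¹
pCO2 = [CO2*]/KH = 9.00×10^-6 / 3.890×10^-2 = 2.31×10^-4 atm = 231 μatm

pCO2 = 231 μatm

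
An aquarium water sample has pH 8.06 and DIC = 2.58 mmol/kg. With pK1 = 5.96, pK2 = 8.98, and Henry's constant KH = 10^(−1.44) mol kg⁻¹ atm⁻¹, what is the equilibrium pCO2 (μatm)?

α₀ = 1 / (1 + K1/[H⁺] + K1K2/[H⁺]²) = 1 / (1 + 10^+2.10 + 10^+1.18)
   = 1 / (1 + 125.89 + 15.136) = 1/142.03 = 0.007041
[CO2*] = α₀ × DIC = 0.007041 × 2.58 = 0.01817 mmol/kg = 18.17 μmol/kg
pCO2 = [CO2*]/KH = 1.817×10^-5 / 3.631×10^-2 = 500 μatm

pCO2 = 500 μatm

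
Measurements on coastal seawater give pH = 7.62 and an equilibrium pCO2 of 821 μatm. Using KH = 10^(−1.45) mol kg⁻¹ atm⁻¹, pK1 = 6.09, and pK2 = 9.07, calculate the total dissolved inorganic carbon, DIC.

DIC = 1.05 mmol/kg

[CO2*] = KH · pCO2 = 10^(−1.45) × 821×10^-6 = 2.913×10^-5 mol/kg
α₀ = 1/(1 + K1/[H⁺] + K1K2/[H⁺]²) = 1/(1 + 10^+1.53 + 10^+0.08) = 0.02771
DIC = [CO2*]/α₀ = 2.913×10^-5 / 0.02771 = 1.05 mmol/kg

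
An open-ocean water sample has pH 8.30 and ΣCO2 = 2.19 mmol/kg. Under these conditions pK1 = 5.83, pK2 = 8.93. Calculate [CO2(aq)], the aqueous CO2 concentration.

α₀ = 1 / (1 + K1/[H⁺] + K1K2/[H⁺]²) = 1 / (1 + 10^+2.47 + 10^+1.84)
   = 1 / (1 + 295.12 + 69.183) = 1/365.30 = 0.002737
[CO2*] = α₀ × DIC = 0.002737 × 2.19 = 0.00600 mmol/kg = 6.00 μmol/kg

[CO2*] = 6.00 μmol/kg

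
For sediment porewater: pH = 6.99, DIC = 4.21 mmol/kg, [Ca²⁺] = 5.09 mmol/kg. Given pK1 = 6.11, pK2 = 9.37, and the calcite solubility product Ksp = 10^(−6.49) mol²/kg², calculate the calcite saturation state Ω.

α₂ = 1 / (1 + [H⁺]/K2 + [H⁺]²/(K1K2)) = 1 / (1 + 10^+2.38 + 10^+1.50)
   = 1 / (1 + 239.88 + 31.623) = 1/272.51 = 0.003670
[CO3²⁻] = α₂ × DIC = 0.003670 × 4.21 = 0.01545 mmol/kg = 15.45 μmol/kg
Ksp = 10^(−6.49) = 3.236×10^-7
Ω = [Ca²⁺][CO3²⁻]/Ksp = (5.09×10^-3)(1.545×10^-5) / 3.236×10^-7 = 0.243

Ω = 0.243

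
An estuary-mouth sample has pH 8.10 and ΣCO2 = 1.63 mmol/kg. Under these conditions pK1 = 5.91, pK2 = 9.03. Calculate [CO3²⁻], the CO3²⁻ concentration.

[CO3²⁻] = 0.170 mmol/kg

α₂ = 1 / (1 + [H⁺]/K2 + [H⁺]²/(K1K2)) = 1 / (1 + 10^+0.93 + 10^-1.26)
   = 1 / (1 + 8.5114 + 0.054954) = 1/9.5663 = 0.1045
[CO3²⁻] = α₂ × DIC = 0.1045 × 1.63 = 0.170 mmol/kg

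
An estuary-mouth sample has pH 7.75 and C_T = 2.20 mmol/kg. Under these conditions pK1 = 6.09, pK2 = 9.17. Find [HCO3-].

[HCO3⁻] = 2.08 mmol/kg

α₁ = 1 / (1 + [H⁺]/K1 + K2/[H⁺]) = 1 / (1 + 10^-1.66 + 10^-1.42)
   = 1 / (1 + 0.021878 + 0.038019) = 1/1.0599 = 0.9435
[HCO3⁻] = α₁ × DIC = 0.9435 × 2.20 = 2.08 mmol/kg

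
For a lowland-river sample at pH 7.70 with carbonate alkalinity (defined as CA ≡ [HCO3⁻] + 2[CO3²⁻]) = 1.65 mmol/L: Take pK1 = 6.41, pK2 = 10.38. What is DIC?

DIC = 1.73 mmol/L

CA = [HCO3⁻] + 2[CO3²⁻] = (α₁ + 2α₂)·DIC
At pH 7.70: [H⁺]/K1 = 10^-1.29 = 0.051286, K2/[H⁺] = 10^-2.68 = 0.0020893
α₁ = 1/(1 + 0.051286 + 0.0020893) = 1/1.0534 = 0.9493; α₂ = α₁·K2/[H⁺] = 0.001983
α₁ + 2α₂ = 0.9533
DIC = CA / (α₁ + 2α₂) = 1.65 / 0.9533 = 1.73 mmol/L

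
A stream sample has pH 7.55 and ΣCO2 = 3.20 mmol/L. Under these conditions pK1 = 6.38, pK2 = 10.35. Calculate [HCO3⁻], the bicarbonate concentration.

α₁ = 1 / (1 + [H⁺]/K1 + K2/[H⁺]) = 1 / (1 + 10^-1.17 + 10^-2.80)
   = 1 / (1 + 0.067608 + 0.0015849) = 1/1.0692 = 0.9353
[HCO3⁻] = α₁ × DIC = 0.9353 × 3.20 = 2.99 mmol/L

[HCO3⁻] = 2.99 mmol/L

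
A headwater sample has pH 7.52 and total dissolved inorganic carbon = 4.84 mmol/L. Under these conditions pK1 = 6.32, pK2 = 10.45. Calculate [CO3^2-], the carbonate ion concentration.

[CO3²⁻] = 5.34 μmol/L

α₂ = 1 / (1 + [H⁺]/K2 + [H⁺]²/(K1K2)) = 1 / (1 + 10^+2.93 + 10^+1.73)
   = 1 / (1 + 851.14 + 53.703) = 1/905.84 = 0.001104
[CO3²⁻] = α₂ × DIC = 0.001104 × 4.84 = 0.00534 mmol/L = 5.34 μmol/L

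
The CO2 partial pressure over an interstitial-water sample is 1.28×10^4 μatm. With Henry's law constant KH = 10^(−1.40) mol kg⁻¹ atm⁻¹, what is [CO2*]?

KH = 10^(−1.40) = 3.981×10^-2 mol kg⁻¹ atm⁻¹
[CO2*] = KH · pCO2 = 3.981×10^-2 × 1.28×10^4×10^-6 atm = 5.10×10^-4 mol/kg

[CO2*] = 510 μmol/kg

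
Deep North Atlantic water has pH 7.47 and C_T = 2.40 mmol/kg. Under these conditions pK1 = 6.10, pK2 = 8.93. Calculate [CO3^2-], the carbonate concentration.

[CO3²⁻] = 0.0772 mmol/kg

α₂ = 1 / (1 + [H⁺]/K2 + [H⁺]²/(K1K2)) = 1 / (1 + 10^+1.46 + 10^+0.09)
   = 1 / (1 + 28.840 + 1.2303) = 1/31.071 = 0.03218
[CO3²⁻] = α₂ × DIC = 0.03218 × 2.40 = 0.0772 mmol/kg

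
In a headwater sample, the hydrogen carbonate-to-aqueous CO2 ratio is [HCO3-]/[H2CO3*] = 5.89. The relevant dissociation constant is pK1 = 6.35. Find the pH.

From K1 = [H⁺][HCO3-]/[H2CO3*]:  pH = pK1 + log₁₀([HCO3-]/[H2CO3*])
log₁₀(5.89) = +0.770
pH = 6.35 + (+0.770) = 7.12

pH = 7.12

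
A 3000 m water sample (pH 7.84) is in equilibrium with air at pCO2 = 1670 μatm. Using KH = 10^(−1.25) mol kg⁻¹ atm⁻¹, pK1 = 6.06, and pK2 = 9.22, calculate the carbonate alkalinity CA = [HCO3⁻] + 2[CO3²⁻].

CA = 6.13 mmol/kg

[CO2*] = KH · pCO2 = 10^(−1.25) × 1670×10^-6 = 9.391×10^-5 mol/kg
α₀ = 1/(1 + K1/[H⁺] + K1K2/[H⁺]²) = 1/(1 + 10^+1.78 + 10^+0.40) = 0.01568
DIC = [CO2*]/α₀ = 9.391×10^-5 / 0.01568 = 5.989 mmol/kg
CA = (α₁ + 2α₂)·DIC = (0.9449 + 2×0.03939) × 5.989 = 6.13 mmol/kg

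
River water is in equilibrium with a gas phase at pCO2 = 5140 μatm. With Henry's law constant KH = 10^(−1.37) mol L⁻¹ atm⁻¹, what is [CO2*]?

[CO2*] = 219 μmol/L

KH = 10^(−1.37) = 4.266×10^-2 mol L⁻¹ atm⁻¹
[CO2*] = KH · pCO2 = 4.266×10^-2 × 5140×10^-6 atm = 2.19×10^-4 mol/L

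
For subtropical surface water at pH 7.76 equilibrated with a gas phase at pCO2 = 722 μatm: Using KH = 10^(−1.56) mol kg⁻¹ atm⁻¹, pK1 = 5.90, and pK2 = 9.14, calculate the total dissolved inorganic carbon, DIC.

DIC = 1.52 mmol/kg

[CO2*] = KH · pCO2 = 10^(−1.56) × 722×10^-6 = 1.989×10^-5 mol/kg
α₀ = 1/(1 + K1/[H⁺] + K1K2/[H⁺]²) = 1/(1 + 10^+1.86 + 10^+0.48) = 0.01308
DIC = [CO2*]/α₀ = 1.989×10^-5 / 0.01308 = 1.52 mmol/kg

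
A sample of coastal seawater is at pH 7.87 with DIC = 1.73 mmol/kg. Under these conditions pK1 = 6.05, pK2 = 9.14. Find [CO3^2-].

[CO3²⁻] = 0.0869 mmol/kg

α₂ = 1 / (1 + [H⁺]/K2 + [H⁺]²/(K1K2)) = 1 / (1 + 10^+1.27 + 10^-0.55)
   = 1 / (1 + 18.621 + 0.28184) = 1/19.903 = 0.05024
[CO3²⁻] = α₂ × DIC = 0.05024 × 1.73 = 0.0869 mmol/kg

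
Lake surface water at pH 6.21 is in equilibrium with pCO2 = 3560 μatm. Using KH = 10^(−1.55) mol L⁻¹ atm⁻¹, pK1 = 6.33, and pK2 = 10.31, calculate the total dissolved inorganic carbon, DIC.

DIC = 0.176 mmol/L

[CO2*] = KH · pCO2 = 10^(−1.55) × 3560×10^-6 = 1.003×10^-4 mol/L
α₀ = 1/(1 + K1/[H⁺] + K1K2/[H⁺]²) = 1/(1 + 10^-0.12 + 10^-4.22) = 0.5686
DIC = [CO2*]/α₀ = 1.003×10^-4 / 0.5686 = 0.176 mmol/L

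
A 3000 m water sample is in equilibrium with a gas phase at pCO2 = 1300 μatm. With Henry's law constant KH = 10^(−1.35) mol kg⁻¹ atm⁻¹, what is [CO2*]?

[CO2*] = 58.1 μmol/kg

KH = 10^(−1.35) = 4.467×10^-2 mol kg⁻¹ atm⁻¹
[CO2*] = KH · pCO2 = 4.467×10^-2 × 1300×10^-6 atm = 5.81×10^-5 mol/kg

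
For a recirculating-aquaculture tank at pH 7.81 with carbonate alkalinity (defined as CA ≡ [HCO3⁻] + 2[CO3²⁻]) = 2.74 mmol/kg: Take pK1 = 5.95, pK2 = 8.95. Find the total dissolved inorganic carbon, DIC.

CA = [HCO3⁻] + 2[CO3²⁻] = (α₁ + 2α₂)·DIC
At pH 7.81: [H⁺]/K1 = 10^-1.86 = 0.013804, K2/[H⁺] = 10^-1.14 = 0.072444
α₁ = 1/(1 + 0.013804 + 0.072444) = 1/1.0862 = 0.9206; α₂ = α₁·K2/[H⁺] = 0.06669
α₁ + 2α₂ = 1.0540
DIC = CA / (α₁ + 2α₂) = 2.74 / 1.0540 = 2.60 mmol/kg

DIC = 2.60 mmol/kg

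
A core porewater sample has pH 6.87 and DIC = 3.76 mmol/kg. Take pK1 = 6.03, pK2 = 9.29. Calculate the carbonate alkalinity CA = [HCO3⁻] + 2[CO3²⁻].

CA = 3.30 mmol/kg

CA = [HCO3⁻] + 2[CO3²⁻] = (α₁ + 2α₂)·DIC
At pH 6.87: [H⁺]/K1 = 10^-0.84 = 0.14454, K2/[H⁺] = 10^-2.42 = 0.0038019
α₁ = 1/(1 + 0.14454 + 0.0038019) = 1/1.1483 = 0.8708; α₂ = α₁·K2/[H⁺] = 0.003311
α₁ + 2α₂ = 0.8774
CA = 0.8774 × 3.76 = 3.30 mmol/kg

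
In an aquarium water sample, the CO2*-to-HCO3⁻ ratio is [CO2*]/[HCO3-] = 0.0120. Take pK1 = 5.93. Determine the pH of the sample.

From K1 = [H⁺][HCO3-]/[CO2*]:  pH = pK1 − log₁₀([CO2*]/[HCO3-])
log₁₀(0.0120) = -1.921
pH = 5.93 − (-1.921) = 7.85

pH = 7.85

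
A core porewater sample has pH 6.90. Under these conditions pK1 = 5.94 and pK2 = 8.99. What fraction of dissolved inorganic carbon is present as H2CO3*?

α₀ = 1 / (1 + K1/[H⁺] + K1K2/[H⁺]²) = 1 / (1 + 10^+0.96 + 10^-1.13)
   = 1 / (1 + 9.1201 + 0.074131) = 1/10.194 = 0.09809

α₀ = 0.0981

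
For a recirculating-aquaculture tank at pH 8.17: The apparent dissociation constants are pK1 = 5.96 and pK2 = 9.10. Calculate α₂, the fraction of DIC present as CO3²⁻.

α₂ = 1 / (1 + [H⁺]/K2 + [H⁺]²/(K1K2)) = 1 / (1 + 10^+0.93 + 10^-1.28)
   = 1 / (1 + 8.5114 + 0.052481) = 1/9.5639 = 0.1046

α₂ = 0.105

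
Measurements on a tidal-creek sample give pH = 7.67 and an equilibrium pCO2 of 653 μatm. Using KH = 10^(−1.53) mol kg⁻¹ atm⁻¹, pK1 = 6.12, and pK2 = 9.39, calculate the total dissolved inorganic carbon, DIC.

DIC = 0.716 mmol/kg

[CO2*] = KH · pCO2 = 10^(−1.53) × 653×10^-6 = 1.927×10^-5 mol/kg
α₀ = 1/(1 + K1/[H⁺] + K1K2/[H⁺]²) = 1/(1 + 10^+1.55 + 10^-0.17) = 0.02691
DIC = [CO2*]/α₀ = 1.927×10^-5 / 0.02691 = 0.716 mmol/kg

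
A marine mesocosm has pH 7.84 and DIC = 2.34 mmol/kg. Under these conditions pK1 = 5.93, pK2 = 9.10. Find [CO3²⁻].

[CO3²⁻] = 0.120 mmol/kg

α₂ = 1 / (1 + [H⁺]/K2 + [H⁺]²/(K1K2)) = 1 / (1 + 10^+1.26 + 10^-0.65)
   = 1 / (1 + 18.197 + 0.22387) = 1/19.421 = 0.05149
[CO3²⁻] = α₂ × DIC = 0.05149 × 2.34 = 0.120 mmol/kg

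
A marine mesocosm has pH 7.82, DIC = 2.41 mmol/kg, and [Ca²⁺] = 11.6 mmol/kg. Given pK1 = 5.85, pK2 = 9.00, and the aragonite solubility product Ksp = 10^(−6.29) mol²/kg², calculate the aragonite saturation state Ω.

Ω = 3.34

α₂ = 1 / (1 + [H⁺]/K2 + [H⁺]²/(K1K2)) = 1 / (1 + 10^+1.18 + 10^-0.79)
   = 1 / (1 + 15.136 + 0.16218) = 1/16.298 = 0.06136
[CO3²⁻] = α₂ × DIC = 0.06136 × 2.41 = 0.1479 mmol/kg
Ksp = 10^(−6.29) = 5.129×10^-7
Ω = [Ca²⁺][CO3²⁻]/Ksp = (11.6×10^-3)(1.479×10^-4) / 5.129×10^-7 = 3.34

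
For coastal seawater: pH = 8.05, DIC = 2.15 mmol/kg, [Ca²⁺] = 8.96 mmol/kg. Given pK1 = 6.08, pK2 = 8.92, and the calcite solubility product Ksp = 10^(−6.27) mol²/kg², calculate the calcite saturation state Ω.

α₂ = 1 / (1 + [H⁺]/K2 + [H⁺]²/(K1K2)) = 1 / (1 + 10^+0.87 + 10^-1.10)
   = 1 / (1 + 7.4131 + 0.079433) = 1/8.4925 = 0.1178
[CO3²⁻] = α₂ × DIC = 0.1178 × 2.15 = 0.2532 mmol/kg
Ksp = 10^(−6.27) = 5.370×10^-7
Ω = [Ca²⁺][CO3²⁻]/Ksp = (8.96×10^-3)(2.532×10^-4) / 5.370×10^-7 = 4.22

Ω = 4.22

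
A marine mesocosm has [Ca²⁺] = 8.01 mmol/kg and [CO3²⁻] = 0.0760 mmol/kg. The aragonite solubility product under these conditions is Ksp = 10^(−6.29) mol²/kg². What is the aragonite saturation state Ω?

Ω = 1.19

Ksp = 10^(−6.29) = 5.129×10^-7
Ω = [Ca²⁺][CO3²⁻]/Ksp = (8.01×10^-3)(0.0760×10^-3) / 5.129×10^-7 = 1.19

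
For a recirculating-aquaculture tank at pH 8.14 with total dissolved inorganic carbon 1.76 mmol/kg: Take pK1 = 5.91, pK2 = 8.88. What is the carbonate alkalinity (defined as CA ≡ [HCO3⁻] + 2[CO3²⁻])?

CA = 2.02 mmol/kg

CA = [HCO3⁻] + 2[CO3²⁻] = (α₁ + 2α₂)·DIC
At pH 8.14: [H⁺]/K1 = 10^-2.23 = 0.0058884, K2/[H⁺] = 10^-0.74 = 0.18197
α₁ = 1/(1 + 0.0058884 + 0.18197) = 1/1.1879 = 0.8419; α₂ = α₁·K2/[H⁺] = 0.1532
α₁ + 2α₂ = 1.1482
CA = 1.1482 × 1.76 = 2.02 mmol/kg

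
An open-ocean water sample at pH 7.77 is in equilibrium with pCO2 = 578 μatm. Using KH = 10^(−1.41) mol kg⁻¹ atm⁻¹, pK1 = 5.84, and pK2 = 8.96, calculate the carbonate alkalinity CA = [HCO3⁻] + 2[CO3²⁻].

CA = 2.16 mmol/kg

[CO2*] = KH · pCO2 = 10^(−1.41) × 578×10^-6 = 2.249×10^-5 mol/kg
α₀ = 1/(1 + K1/[H⁺] + K1K2/[H⁺]²) = 1/(1 + 10^+1.93 + 10^+0.74) = 0.01092
DIC = [CO2*]/α₀ = 2.249×10^-5 / 0.01092 = 2.060 mmol/kg
CA = (α₁ + 2α₂)·DIC = (0.9291 + 2×0.05999) × 2.060 = 2.16 mmol/kg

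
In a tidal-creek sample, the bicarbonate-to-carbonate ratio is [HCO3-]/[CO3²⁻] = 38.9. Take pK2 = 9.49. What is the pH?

From K2 = [H⁺][CO3²⁻]/[HCO3-]:  pH = pK2 − log₁₀([HCO3-]/[CO3²⁻])
log₁₀(38.9) = +1.590
pH = 9.49 − (+1.590) = 7.90

pH = 7.90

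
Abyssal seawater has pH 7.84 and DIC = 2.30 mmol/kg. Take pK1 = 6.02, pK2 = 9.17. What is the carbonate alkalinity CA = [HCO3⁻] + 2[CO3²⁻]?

CA = [HCO3⁻] + 2[CO3²⁻] = (α₁ + 2α₂)·DIC
At pH 7.84: [H⁺]/K1 = 10^-1.82 = 0.015136, K2/[H⁺] = 10^-1.33 = 0.046774
α₁ = 1/(1 + 0.015136 + 0.046774) = 1/1.0619 = 0.9417; α₂ = α₁·K2/[H⁺] = 0.04405
α₁ + 2α₂ = 1.0298
CA = 1.0298 × 2.30 = 2.37 mmol/kg

CA = 2.37 mmol/kg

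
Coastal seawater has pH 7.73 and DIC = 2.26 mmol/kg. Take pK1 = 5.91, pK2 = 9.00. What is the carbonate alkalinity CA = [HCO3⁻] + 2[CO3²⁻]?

CA = [HCO3⁻] + 2[CO3²⁻] = (α₁ + 2α₂)·DIC
At pH 7.73: [H⁺]/K1 = 10^-1.82 = 0.015136, K2/[H⁺] = 10^-1.27 = 0.053703
α₁ = 1/(1 + 0.015136 + 0.053703) = 1/1.0688 = 0.9356; α₂ = α₁·K2/[H⁺] = 0.05024
α₁ + 2α₂ = 1.0361
CA = 1.0361 × 2.26 = 2.34 mmol/kg

CA = 2.34 mmol/kg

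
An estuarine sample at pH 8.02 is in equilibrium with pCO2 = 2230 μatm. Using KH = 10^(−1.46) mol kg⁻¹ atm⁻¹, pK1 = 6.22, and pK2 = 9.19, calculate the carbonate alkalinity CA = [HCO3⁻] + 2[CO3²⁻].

[CO2*] = KH · pCO2 = 10^(−1.46) × 2230×10^-6 = 7.732×10^-5 mol/kg
α₀ = 1/(1 + K1/[H⁺] + K1K2/[H⁺]²) = 1/(1 + 10^+1.80 + 10^+0.63) = 0.01463
DIC = [CO2*]/α₀ = 7.732×10^-5 / 0.01463 = 5.286 mmol/kg
CA = (α₁ + 2α₂)·DIC = (0.9230 + 2×0.06240) × 5.286 = 5.54 mmol/kg

CA = 5.54 mmol/kg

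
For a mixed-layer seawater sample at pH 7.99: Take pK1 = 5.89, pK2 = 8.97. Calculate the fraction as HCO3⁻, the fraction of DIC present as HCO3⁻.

α₁ = 0.899

α₁ = 1 / (1 + [H⁺]/K1 + K2/[H⁺]) = 1 / (1 + 10^-2.10 + 10^-0.98)
   = 1 / (1 + 0.0079433 + 0.10471) = 1/1.1127 = 0.8988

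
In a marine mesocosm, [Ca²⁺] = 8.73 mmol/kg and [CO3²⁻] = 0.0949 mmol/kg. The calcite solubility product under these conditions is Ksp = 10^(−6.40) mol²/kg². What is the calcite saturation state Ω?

Ω = 2.08

Ksp = 10^(−6.40) = 3.981×10^-7
Ω = [Ca²⁺][CO3²⁻]/Ksp = (8.73×10^-3)(0.0949×10^-3) / 3.981×10^-7 = 2.08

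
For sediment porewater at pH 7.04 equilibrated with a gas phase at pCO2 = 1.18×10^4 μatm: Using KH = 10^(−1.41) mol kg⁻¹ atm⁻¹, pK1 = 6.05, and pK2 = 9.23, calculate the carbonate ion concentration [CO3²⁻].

[CO3²⁻] = 0.0290 mmol/kg

[CO2*] = KH · pCO2 = 10^(−1.41) × 1.18×10^4×10^-6 = 4.591×10^-4 mol/kg
α₀ = 1/(1 + K1/[H⁺] + K1K2/[H⁺]²) = 1/(1 + 10^+0.99 + 10^-1.20) = 0.09229
DIC = [CO2*]/α₀ = 4.591×10^-4 / 0.09229 = 4.974 mmol/kg
[CO3²⁻] = α₂·DIC; α₂ = 0.005823, so [CO3²⁻] = 0.005823 × 4.974 = 0.0290 mmol/kg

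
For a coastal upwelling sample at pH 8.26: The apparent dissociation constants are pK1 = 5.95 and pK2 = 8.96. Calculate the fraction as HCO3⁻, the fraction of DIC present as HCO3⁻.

α₁ = 0.830

α₁ = 1 / (1 + [H⁺]/K1 + K2/[H⁺]) = 1 / (1 + 10^-2.31 + 10^-0.70)
   = 1 / (1 + 0.0048978 + 0.19953) = 1/1.2044 = 0.8303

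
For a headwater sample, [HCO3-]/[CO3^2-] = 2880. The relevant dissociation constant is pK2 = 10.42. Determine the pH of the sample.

pH = 6.96

From K2 = [H⁺][CO3^2-]/[HCO3-]:  pH = pK2 − log₁₀([HCO3-]/[CO3^2-])
log₁₀(2880) = +3.459
pH = 10.42 − (+3.459) = 6.96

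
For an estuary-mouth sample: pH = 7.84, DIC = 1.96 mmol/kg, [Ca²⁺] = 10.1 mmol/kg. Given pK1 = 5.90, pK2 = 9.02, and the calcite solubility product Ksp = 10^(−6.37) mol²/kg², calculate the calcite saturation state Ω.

Ω = 2.85

α₂ = 1 / (1 + [H⁺]/K2 + [H⁺]²/(K1K2)) = 1 / (1 + 10^+1.18 + 10^-0.76)
   = 1 / (1 + 15.136 + 0.17378) = 1/16.309 = 0.06131
[CO3²⁻] = α₂ × DIC = 0.06131 × 1.96 = 0.1202 mmol/kg
Ksp = 10^(−6.37) = 4.266×10^-7
Ω = [Ca²⁺][CO3²⁻]/Ksp = (10.1×10^-3)(1.202×10^-4) / 4.266×10^-7 = 2.85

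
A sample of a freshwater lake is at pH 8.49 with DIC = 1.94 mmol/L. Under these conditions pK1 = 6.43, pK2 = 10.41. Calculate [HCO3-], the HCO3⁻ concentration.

α₁ = 1 / (1 + [H⁺]/K1 + K2/[H⁺]) = 1 / (1 + 10^-2.06 + 10^-1.92)
   = 1 / (1 + 0.0087096 + 0.012023) = 1/1.0207 = 0.9797
[HCO3⁻] = α₁ × DIC = 0.9797 × 1.94 = 1.90 mmol/L

[HCO3⁻] = 1.90 mmol/L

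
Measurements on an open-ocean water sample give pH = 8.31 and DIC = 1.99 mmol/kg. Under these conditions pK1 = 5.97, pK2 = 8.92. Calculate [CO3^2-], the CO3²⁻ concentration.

[CO3²⁻] = 0.391 mmol/kg

α₂ = 1 / (1 + [H⁺]/K2 + [H⁺]²/(K1K2)) = 1 / (1 + 10^+0.61 + 10^-1.73)
   = 1 / (1 + 4.0738 + 0.018621) = 1/5.0924 = 0.1964
[CO3²⁻] = α₂ × DIC = 0.1964 × 1.99 = 0.391 mmol/kg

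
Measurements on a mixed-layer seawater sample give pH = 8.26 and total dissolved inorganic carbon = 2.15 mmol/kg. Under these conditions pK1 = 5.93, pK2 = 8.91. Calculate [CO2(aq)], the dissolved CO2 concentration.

α₀ = 1 / (1 + K1/[H⁺] + K1K2/[H⁺]²) = 1 / (1 + 10^+2.33 + 10^+1.68)
   = 1 / (1 + 213.80 + 47.863) = 1/262.66 = 0.003807
[CO2*] = α₀ × DIC = 0.003807 × 2.15 = 0.00819 mmol/kg = 8.19 μmol/kg

[CO2*] = 8.19 μmol/kg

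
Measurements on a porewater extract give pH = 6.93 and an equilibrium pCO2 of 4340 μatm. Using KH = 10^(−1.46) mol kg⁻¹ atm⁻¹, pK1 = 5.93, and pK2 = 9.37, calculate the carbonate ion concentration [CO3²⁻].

[CO3²⁻] = 5.46 μmol/kg

[CO2*] = KH · pCO2 = 10^(−1.46) × 4340×10^-6 = 1.505×10^-4 mol/kg
α₀ = 1/(1 + K1/[H⁺] + K1K2/[H⁺]²) = 1/(1 + 10^+1.00 + 10^-1.44) = 0.09061
DIC = [CO2*]/α₀ = 1.505×10^-4 / 0.09061 = 1.661 mmol/kg
[CO3²⁻] = α₂·DIC; α₂ = 0.003290, so [CO3²⁻] = 0.003290 × 1.661 = 0.00546 mmol/kg = 5.46 μmol/kg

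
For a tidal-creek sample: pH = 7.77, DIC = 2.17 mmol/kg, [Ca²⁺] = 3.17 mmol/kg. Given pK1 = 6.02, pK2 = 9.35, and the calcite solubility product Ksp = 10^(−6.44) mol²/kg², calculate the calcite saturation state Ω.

α₂ = 1 / (1 + [H⁺]/K2 + [H⁺]²/(K1K2)) = 1 / (1 + 10^+1.58 + 10^-0.17)
   = 1 / (1 + 38.019 + 0.67608) = 1/39.695 = 0.02519
[CO3²⁻] = α₂ × DIC = 0.02519 × 2.17 = 0.05467 mmol/kg
Ksp = 10^(−6.44) = 3.631×10^-7
Ω = [Ca²⁺][CO3²⁻]/Ksp = (3.17×10^-3)(5.467×10^-5) / 3.631×10^-7 = 0.477

Ω = 0.477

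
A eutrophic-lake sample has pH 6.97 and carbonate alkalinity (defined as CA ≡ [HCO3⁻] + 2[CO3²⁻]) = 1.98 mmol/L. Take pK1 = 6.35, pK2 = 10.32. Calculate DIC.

CA = [HCO3⁻] + 2[CO3²⁻] = (α₁ + 2α₂)·DIC
At pH 6.97: [H⁺]/K1 = 10^-0.62 = 0.23988, K2/[H⁺] = 10^-3.35 = 0.00044668
α₁ = 1/(1 + 0.23988 + 0.00044668) = 1/1.2403 = 0.8062; α₂ = α₁·K2/[H⁺] = 0.0003601
α₁ + 2α₂ = 0.8070
DIC = CA / (α₁ + 2α₂) = 1.98 / 0.8070 = 2.45 mmol/L

DIC = 2.45 mmol/L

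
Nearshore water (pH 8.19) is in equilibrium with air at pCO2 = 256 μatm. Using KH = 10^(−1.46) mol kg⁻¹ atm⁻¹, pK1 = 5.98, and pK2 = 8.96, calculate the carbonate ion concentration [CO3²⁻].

[CO3²⁻] = 0.244 mmol/kg

[CO2*] = KH · pCO2 = 10^(−1.46) × 256×10^-6 = 8.876×10^-6 mol/kg
α₀ = 1/(1 + K1/[H⁺] + K1K2/[H⁺]²) = 1/(1 + 10^+2.21 + 10^+1.44) = 0.005243
DIC = [CO2*]/α₀ = 8.876×10^-6 / 0.005243 = 1.693 mmol/kg
[CO3²⁻] = α₂·DIC; α₂ = 0.1444, so [CO3²⁻] = 0.1444 × 1.693 = 0.244 mmol/kg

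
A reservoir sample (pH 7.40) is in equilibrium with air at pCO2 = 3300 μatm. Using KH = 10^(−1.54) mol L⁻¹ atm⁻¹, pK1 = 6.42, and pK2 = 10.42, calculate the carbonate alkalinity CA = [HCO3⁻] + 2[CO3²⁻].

CA = 0.911 mmol/L

[CO2*] = KH · pCO2 = 10^(−1.54) × 3300×10^-6 = 9.517×10^-5 mol/L
α₀ = 1/(1 + K1/[H⁺] + K1K2/[H⁺]²) = 1/(1 + 10^+0.98 + 10^-2.04) = 0.09471
DIC = [CO2*]/α₀ = 9.517×10^-5 / 0.09471 = 1.005 mmol/L
CA = (α₁ + 2α₂)·DIC = (0.9044 + 2×0.0008637) × 1.005 = 0.911 mmol/L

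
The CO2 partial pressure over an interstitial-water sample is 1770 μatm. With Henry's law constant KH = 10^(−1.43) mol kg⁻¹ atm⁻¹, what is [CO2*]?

KH = 10^(−1.43) = 3.715×10^-2 mol kg⁻¹ atm⁻¹
[CO2*] = KH · pCO2 = 3.715×10^-2 × 1770×10^-6 atm = 6.58×10^-5 mol/kg

[CO2*] = 65.8 μmol/kg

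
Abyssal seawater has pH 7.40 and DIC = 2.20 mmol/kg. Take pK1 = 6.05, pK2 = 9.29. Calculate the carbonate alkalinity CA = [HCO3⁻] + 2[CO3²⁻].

CA = 2.13 mmol/kg

CA = [HCO3⁻] + 2[CO3²⁻] = (α₁ + 2α₂)·DIC
At pH 7.40: [H⁺]/K1 = 10^-1.35 = 0.044668, K2/[H⁺] = 10^-1.89 = 0.012882
α₁ = 1/(1 + 0.044668 + 0.012882) = 1/1.0576 = 0.9456; α₂ = α₁·K2/[H⁺] = 0.01218
α₁ + 2α₂ = 0.9699
CA = 0.9699 × 2.20 = 2.13 mmol/kg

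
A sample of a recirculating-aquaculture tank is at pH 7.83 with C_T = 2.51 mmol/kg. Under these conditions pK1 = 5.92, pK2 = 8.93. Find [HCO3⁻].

α₁ = 1 / (1 + [H⁺]/K1 + K2/[H⁺]) = 1 / (1 + 10^-1.91 + 10^-1.10)
   = 1 / (1 + 0.012303 + 0.079433) = 1/1.0917 = 0.9160
[HCO3⁻] = α₁ × DIC = 0.9160 × 2.51 = 2.30 mmol/kg

[HCO3⁻] = 2.30 mmol/kg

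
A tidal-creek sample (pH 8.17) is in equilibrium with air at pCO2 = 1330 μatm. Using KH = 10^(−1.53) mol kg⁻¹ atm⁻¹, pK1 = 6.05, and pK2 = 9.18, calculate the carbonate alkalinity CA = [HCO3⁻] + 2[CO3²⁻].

[CO2*] = KH · pCO2 = 10^(−1.53) × 1330×10^-6 = 3.925×10^-5 mol/kg
α₀ = 1/(1 + K1/[H⁺] + K1K2/[H⁺]²) = 1/(1 + 10^+2.12 + 10^+1.11) = 0.006863
DIC = [CO2*]/α₀ = 3.925×10^-5 / 0.006863 = 5.719 mmol/kg
CA = (α₁ + 2α₂)·DIC = (0.9047 + 2×0.08841) × 5.719 = 6.19 mmol/kg

CA = 6.19 mmol/kg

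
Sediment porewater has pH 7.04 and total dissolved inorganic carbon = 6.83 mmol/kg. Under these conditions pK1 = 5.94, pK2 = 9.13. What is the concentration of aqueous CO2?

α₀ = 1 / (1 + K1/[H⁺] + K1K2/[H⁺]²) = 1 / (1 + 10^+1.10 + 10^-0.99)
   = 1 / (1 + 12.589 + 0.10233) = 1/13.692 = 0.07304
[CO2*] = α₀ × DIC = 0.07304 × 6.83 = 0.499 mmol/kg

[CO2*] = 0.499 mmol/kg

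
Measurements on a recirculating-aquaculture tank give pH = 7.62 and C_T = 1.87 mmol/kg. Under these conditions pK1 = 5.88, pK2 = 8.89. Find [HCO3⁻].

α₁ = 1 / (1 + [H⁺]/K1 + K2/[H⁺]) = 1 / (1 + 10^-1.74 + 10^-1.27)
   = 1 / (1 + 0.018197 + 0.053703) = 1/1.0719 = 0.9329
[HCO3⁻] = α₁ × DIC = 0.9329 × 1.87 = 1.74 mmol/kg

[HCO3⁻] = 1.74 mmol/kg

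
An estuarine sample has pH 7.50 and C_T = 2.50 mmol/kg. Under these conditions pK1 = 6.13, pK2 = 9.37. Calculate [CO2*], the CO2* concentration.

[CO2*] = 0.101 mmol/kg

α₀ = 1 / (1 + K1/[H⁺] + K1K2/[H⁺]²) = 1 / (1 + 10^+1.37 + 10^-0.50)
   = 1 / (1 + 23.442 + 0.31623) = 1/24.759 = 0.04039
[CO2*] = α₀ × DIC = 0.04039 × 2.50 = 0.101 mmol/kg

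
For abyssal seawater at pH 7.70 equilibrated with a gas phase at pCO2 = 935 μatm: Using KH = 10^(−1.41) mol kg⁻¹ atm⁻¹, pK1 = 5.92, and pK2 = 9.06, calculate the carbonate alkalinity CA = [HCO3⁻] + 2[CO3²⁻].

[CO2*] = KH · pCO2 = 10^(−1.41) × 935×10^-6 = 3.638×10^-5 mol/kg
α₀ = 1/(1 + K1/[H⁺] + K1K2/[H⁺]²) = 1/(1 + 10^+1.78 + 10^+0.42) = 0.01565
DIC = [CO2*]/α₀ = 3.638×10^-5 / 0.01565 = 2.324 mmol/kg
CA = (α₁ + 2α₂)·DIC = (0.9432 + 2×0.04117) × 2.324 = 2.38 mmol/kg

CA = 2.38 mmol/kg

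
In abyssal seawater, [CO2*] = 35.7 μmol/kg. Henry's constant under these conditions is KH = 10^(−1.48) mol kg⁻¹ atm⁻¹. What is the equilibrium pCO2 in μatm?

pCO2 = 1080 μatm

KH = 10^(−1.48) = 3.311×10^-2 mol kg⁻¹ atm⁻¹
pCO2 = [CO2*]/KH = 35.7×10^-6 / 3.311×10^-2 = 1.08×10^-3 atm = 1080 μatm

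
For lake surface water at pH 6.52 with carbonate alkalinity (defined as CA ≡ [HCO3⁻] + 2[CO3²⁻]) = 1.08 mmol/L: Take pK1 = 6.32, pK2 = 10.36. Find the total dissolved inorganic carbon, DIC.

CA = [HCO3⁻] + 2[CO3²⁻] = (α₁ + 2α₂)·DIC
At pH 6.52: [H⁺]/K1 = 10^-0.20 = 0.63096, K2/[H⁺] = 10^-3.84 = 0.00014454
α₁ = 1/(1 + 0.63096 + 0.00014454) = 1/1.6311 = 0.6131; α₂ = α₁·K2/[H⁺] = 8.862×10^-5
α₁ + 2α₂ = 0.6133
DIC = CA / (α₁ + 2α₂) = 1.08 / 0.6133 = 1.76 mmol/L

DIC = 1.76 mmol/L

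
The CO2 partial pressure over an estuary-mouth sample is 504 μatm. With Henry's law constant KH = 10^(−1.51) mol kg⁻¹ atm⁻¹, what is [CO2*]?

[CO2*] = 15.6 μmol/kg

KH = 10^(−1.51) = 3.090×10^-2 mol kg⁻¹ atm⁻¹
[CO2*] = KH · pCO2 = 3.090×10^-2 × 504×10^-6 atm = 1.56×10^-5 mol/kg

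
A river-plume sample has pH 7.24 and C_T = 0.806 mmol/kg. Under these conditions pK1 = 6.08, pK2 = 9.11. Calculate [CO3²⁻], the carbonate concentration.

[CO3²⁻] = 10.0 μmol/kg

α₂ = 1 / (1 + [H⁺]/K2 + [H⁺]²/(K1K2)) = 1 / (1 + 10^+1.87 + 10^+0.71)
   = 1 / (1 + 74.131 + 5.1286) = 1/80.260 = 0.01246
[CO3²⁻] = α₂ × DIC = 0.01246 × 0.806 = 0.0100 mmol/kg = 10.0 μmol/kg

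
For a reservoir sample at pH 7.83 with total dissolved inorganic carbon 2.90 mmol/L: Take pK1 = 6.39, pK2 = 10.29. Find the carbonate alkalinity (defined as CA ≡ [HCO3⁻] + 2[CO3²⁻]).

CA = [HCO3⁻] + 2[CO3²⁻] = (α₁ + 2α₂)·DIC
At pH 7.83: [H⁺]/K1 = 10^-1.44 = 0.036308, K2/[H⁺] = 10^-2.46 = 0.0034674
α₁ = 1/(1 + 0.036308 + 0.0034674) = 1/1.0398 = 0.9617; α₂ = α₁·K2/[H⁺] = 0.003335
α₁ + 2α₂ = 0.9684
CA = 0.9684 × 2.90 = 2.81 mmol/L

CA = 2.81 mmol/L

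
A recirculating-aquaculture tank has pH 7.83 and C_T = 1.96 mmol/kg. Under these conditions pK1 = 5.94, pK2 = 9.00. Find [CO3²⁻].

α₂ = 1 / (1 + [H⁺]/K2 + [H⁺]²/(K1K2)) = 1 / (1 + 10^+1.17 + 10^-0.72)
   = 1 / (1 + 14.791 + 0.19055) = 1/15.982 = 0.06257
[CO3²⁻] = α₂ × DIC = 0.06257 × 1.96 = 0.123 mmol/kg

[CO3²⁻] = 0.123 mmol/kg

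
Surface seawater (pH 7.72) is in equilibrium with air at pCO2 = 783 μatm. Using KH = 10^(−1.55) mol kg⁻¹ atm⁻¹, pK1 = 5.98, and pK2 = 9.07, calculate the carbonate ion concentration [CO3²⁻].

[CO2*] = KH · pCO2 = 10^(−1.55) × 783×10^-6 = 2.207×10^-5 mol/kg
α₀ = 1/(1 + K1/[H⁺] + K1K2/[H⁺]²) = 1/(1 + 10^+1.74 + 10^+0.39) = 0.01712
DIC = [CO2*]/α₀ = 2.207×10^-5 / 0.01712 = 1.289 mmol/kg
[CO3²⁻] = α₂·DIC; α₂ = 0.04203, so [CO3²⁻] = 0.04203 × 1.289 = 0.0542 mmol/kg

[CO3²⁻] = 0.0542 mmol/kg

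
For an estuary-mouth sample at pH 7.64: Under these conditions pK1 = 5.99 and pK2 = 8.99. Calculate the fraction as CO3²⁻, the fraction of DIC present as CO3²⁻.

α₂ = 0.0419

α₂ = 1 / (1 + [H⁺]/K2 + [H⁺]²/(K1K2)) = 1 / (1 + 10^+1.35 + 10^-0.30)
   = 1 / (1 + 22.387 + 0.50119) = 1/23.888 = 0.04186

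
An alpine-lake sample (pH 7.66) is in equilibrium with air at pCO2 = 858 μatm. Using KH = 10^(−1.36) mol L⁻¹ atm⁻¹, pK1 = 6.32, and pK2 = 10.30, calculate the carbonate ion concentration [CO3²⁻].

[CO2*] = KH · pCO2 = 10^(−1.36) × 858×10^-6 = 3.745×10^-5 mol/L
α₀ = 1/(1 + K1/[H⁺] + K1K2/[H⁺]²) = 1/(1 + 10^+1.34 + 10^-1.30) = 0.04362
DIC = [CO2*]/α₀ = 3.745×10^-5 / 0.04362 = 0.8587 mmol/L
[CO3²⁻] = α₂·DIC; α₂ = 0.002186, so [CO3²⁻] = 0.002186 × 0.8587 = 0.00188 mmol/L = 1.88 μmol/L

[CO3²⁻] = 1.88 μmol/L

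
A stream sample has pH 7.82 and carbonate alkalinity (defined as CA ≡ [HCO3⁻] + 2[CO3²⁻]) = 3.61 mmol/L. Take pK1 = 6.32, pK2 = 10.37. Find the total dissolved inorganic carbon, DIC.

CA = [HCO3⁻] + 2[CO3²⁻] = (α₁ + 2α₂)·DIC
At pH 7.82: [H⁺]/K1 = 10^-1.50 = 0.031623, K2/[H⁺] = 10^-2.55 = 0.0028184
α₁ = 1/(1 + 0.031623 + 0.0028184) = 1/1.0344 = 0.9667; α₂ = α₁·K2/[H⁺] = 0.002725
α₁ + 2α₂ = 0.9722
DIC = CA / (α₁ + 2α₂) = 3.61 / 0.9722 = 3.71 mmol/L

DIC = 3.71 mmol/L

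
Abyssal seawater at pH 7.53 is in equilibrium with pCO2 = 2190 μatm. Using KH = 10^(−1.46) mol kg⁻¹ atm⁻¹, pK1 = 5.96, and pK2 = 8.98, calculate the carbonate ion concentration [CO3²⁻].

[CO3²⁻] = 0.100 mmol/kg

[CO2*] = KH · pCO2 = 10^(−1.46) × 2190×10^-6 = 7.594×10^-5 mol/kg
α₀ = 1/(1 + K1/[H⁺] + K1K2/[H⁺]²) = 1/(1 + 10^+1.57 + 10^+0.12) = 0.02533
DIC = [CO2*]/α₀ = 7.594×10^-5 / 0.02533 = 2.997 mmol/kg
[CO3²⁻] = α₂·DIC; α₂ = 0.03340, so [CO3²⁻] = 0.03340 × 2.997 = 0.100 mmol/kg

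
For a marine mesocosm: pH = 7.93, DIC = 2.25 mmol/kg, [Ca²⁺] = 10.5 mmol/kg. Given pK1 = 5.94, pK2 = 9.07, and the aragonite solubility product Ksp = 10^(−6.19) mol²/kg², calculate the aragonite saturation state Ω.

α₂ = 1 / (1 + [H⁺]/K2 + [H⁺]²/(K1K2)) = 1 / (1 + 10^+1.14 + 10^-0.85)
   = 1 / (1 + 13.804 + 0.14125) = 1/14.945 = 0.06691
[CO3²⁻] = α₂ × DIC = 0.06691 × 2.25 = 0.1506 mmol/kg
Ksp = 10^(−6.19) = 6.457×10^-7
Ω = [Ca²⁺][CO3²⁻]/Ksp = (10.5×10^-3)(1.506×10^-4) / 6.457×10^-7 = 2.45

Ω = 2.45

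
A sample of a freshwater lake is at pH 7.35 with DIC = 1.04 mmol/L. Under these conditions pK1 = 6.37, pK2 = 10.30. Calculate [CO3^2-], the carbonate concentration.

[CO3²⁻] = 1.06 μmol/L

α₂ = 1 / (1 + [H⁺]/K2 + [H⁺]²/(K1K2)) = 1 / (1 + 10^+2.95 + 10^+1.97)
   = 1 / (1 + 891.25 + 93.325) = 1/985.58 = 0.001015
[CO3²⁻] = α₂ × DIC = 0.001015 × 1.04 = 0.00106 mmol/L = 1.06 μmol/L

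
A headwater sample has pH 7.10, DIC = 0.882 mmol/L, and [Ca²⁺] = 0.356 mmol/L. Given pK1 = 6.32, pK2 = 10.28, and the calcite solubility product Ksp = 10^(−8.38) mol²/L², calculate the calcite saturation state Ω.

α₂ = 1 / (1 + [H⁺]/K2 + [H⁺]²/(K1K2)) = 1 / (1 + 10^+3.18 + 10^+2.40)
   = 1 / (1 + 1513.6 + 251.19) = 1/1765.7 = 0.0005663
[CO3²⁻] = α₂ × DIC = 0.0005663 × 0.882 = 0.0004995 mmol/L = 0.4995 μmol/L
Ksp = 10^(−8.38) = 4.169×10^-9
Ω = [Ca²⁺][CO3²⁻]/Ksp = (0.356×10^-3)(4.995×10^-7) / 4.169×10^-9 = 0.0427

Ω = 0.0427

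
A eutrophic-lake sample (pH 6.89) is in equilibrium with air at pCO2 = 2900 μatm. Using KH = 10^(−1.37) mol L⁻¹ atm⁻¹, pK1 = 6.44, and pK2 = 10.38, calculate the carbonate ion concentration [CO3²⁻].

[CO2*] = KH · pCO2 = 10^(−1.37) × 2900×10^-6 = 1.237×10^-4 mol/L
α₀ = 1/(1 + K1/[H⁺] + K1K2/[H⁺]²) = 1/(1 + 10^+0.45 + 10^-3.04) = 0.2618
DIC = [CO2*]/α₀ = 1.237×10^-4 / 0.2618 = 0.4725 mmol/L
[CO3²⁻] = α₂·DIC; α₂ = 0.0002388, so [CO3²⁻] = 0.0002388 × 0.4725 = 0.000113 mmol/L = 0.113 μmol/L

[CO3²⁻] = 0.113 μmol/L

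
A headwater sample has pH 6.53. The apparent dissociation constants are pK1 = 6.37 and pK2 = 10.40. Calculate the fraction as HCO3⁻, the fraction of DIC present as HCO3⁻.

α₁ = 1 / (1 + [H⁺]/K1 + K2/[H⁺]) = 1 / (1 + 10^-0.16 + 10^-3.87)
   = 1 / (1 + 0.69183 + 0.00013490) = 1/1.6920 = 0.5910

α₁ = 0.591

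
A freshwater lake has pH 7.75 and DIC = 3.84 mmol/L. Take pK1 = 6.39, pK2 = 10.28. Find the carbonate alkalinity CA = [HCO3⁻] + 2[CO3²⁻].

CA = [HCO3⁻] + 2[CO3²⁻] = (α₁ + 2α₂)·DIC
At pH 7.75: [H⁺]/K1 = 10^-1.36 = 0.043652, K2/[H⁺] = 10^-2.53 = 0.0029512
α₁ = 1/(1 + 0.043652 + 0.0029512) = 1/1.0466 = 0.9555; α₂ = α₁·K2/[H⁺] = 0.002820
α₁ + 2α₂ = 0.9611
CA = 0.9611 × 3.84 = 3.69 mmol/L

CA = 3.69 mmol/L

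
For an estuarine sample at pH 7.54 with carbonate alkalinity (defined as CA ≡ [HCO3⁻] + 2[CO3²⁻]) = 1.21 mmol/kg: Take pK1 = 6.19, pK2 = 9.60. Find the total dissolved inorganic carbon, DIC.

DIC = 1.25 mmol/kg

CA = [HCO3⁻] + 2[CO3²⁻] = (α₁ + 2α₂)·DIC
At pH 7.54: [H⁺]/K1 = 10^-1.35 = 0.044668, K2/[H⁺] = 10^-2.06 = 0.0087096
α₁ = 1/(1 + 0.044668 + 0.0087096) = 1/1.0534 = 0.9493; α₂ = α₁·K2/[H⁺] = 0.008268
α₁ + 2α₂ = 0.9659
DIC = CA / (α₁ + 2α₂) = 1.21 / 0.9659 = 1.25 mmol/kg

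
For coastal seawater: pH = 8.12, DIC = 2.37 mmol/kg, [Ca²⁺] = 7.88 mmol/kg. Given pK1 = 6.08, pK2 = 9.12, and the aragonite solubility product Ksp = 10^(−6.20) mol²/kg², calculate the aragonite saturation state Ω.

Ω = 2.67

α₂ = 1 / (1 + [H⁺]/K2 + [H⁺]²/(K1K2)) = 1 / (1 + 10^+1.00 + 10^-1.04)
   = 1 / (1 + 10.000 + 0.091201) = 1/11.091 = 0.09016
[CO3²⁻] = α₂ × DIC = 0.09016 × 2.37 = 0.2137 mmol/kg
Ksp = 10^(−6.20) = 6.310×10^-7
Ω = [Ca²⁺][CO3²⁻]/Ksp = (7.88×10^-3)(2.137×10^-4) / 6.310×10^-7 = 2.67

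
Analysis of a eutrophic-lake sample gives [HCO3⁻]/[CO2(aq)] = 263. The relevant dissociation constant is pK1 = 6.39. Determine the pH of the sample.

pH = 8.81

From K1 = [H⁺][HCO3⁻]/[CO2(aq)]:  pH = pK1 + log₁₀([HCO3⁻]/[CO2(aq)])
log₁₀(263) = +2.420
pH = 6.39 + (+2.420) = 8.81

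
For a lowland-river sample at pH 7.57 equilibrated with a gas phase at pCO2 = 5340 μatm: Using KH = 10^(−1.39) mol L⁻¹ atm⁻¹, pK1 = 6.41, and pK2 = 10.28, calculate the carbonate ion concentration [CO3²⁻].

[CO3²⁻] = 6.13 μmol/L

[CO2*] = KH · pCO2 = 10^(−1.39) × 5340×10^-6 = 2.175×10^-4 mol/L
α₀ = 1/(1 + K1/[H⁺] + K1K2/[H⁺]²) = 1/(1 + 10^+1.16 + 10^-1.55) = 0.06459
DIC = [CO2*]/α₀ = 2.175×10^-4 / 0.06459 = 3.368 mmol/L
[CO3²⁻] = α₂·DIC; α₂ = 0.001820, so [CO3²⁻] = 0.001820 × 3.368 = 0.00613 mmol/L = 6.13 μmol/L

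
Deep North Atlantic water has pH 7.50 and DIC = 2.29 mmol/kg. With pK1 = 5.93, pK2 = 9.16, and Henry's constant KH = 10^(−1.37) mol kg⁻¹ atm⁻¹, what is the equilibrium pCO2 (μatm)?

pCO2 = 1380 μatm

α₀ = 1 / (1 + K1/[H⁺] + K1K2/[H⁺]²) = 1 / (1 + 10^+1.57 + 10^-0.09)
   = 1 / (1 + 37.154 + 0.81283) = 1/38.966 = 0.02566
[CO2*] = α₀ × DIC = 0.02566 × 2.29 = 0.05877 mmol/kg
pCO2 = [CO2*]/KH = 5.877×10^-5 / 4.266×10^-2 = 1380 μatm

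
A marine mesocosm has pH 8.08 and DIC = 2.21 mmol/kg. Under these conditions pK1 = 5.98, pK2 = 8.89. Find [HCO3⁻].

α₁ = 1 / (1 + [H⁺]/K1 + K2/[H⁺]) = 1 / (1 + 10^-2.10 + 10^-0.81)
   = 1 / (1 + 0.0079433 + 0.15488) = 1/1.1628 = 0.8600
[HCO3⁻] = α₁ × DIC = 0.8600 × 2.21 = 1.90 mmol/kg

[HCO3⁻] = 1.90 mmol/kg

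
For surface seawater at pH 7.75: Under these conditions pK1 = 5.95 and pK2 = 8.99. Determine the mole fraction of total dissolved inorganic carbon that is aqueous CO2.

α₀ = 1 / (1 + K1/[H⁺] + K1K2/[H⁺]²) = 1 / (1 + 10^+1.80 + 10^+0.56)
   = 1 / (1 + 63.096 + 3.6308) = 1/67.727 = 0.01477

α₀ = 0.0148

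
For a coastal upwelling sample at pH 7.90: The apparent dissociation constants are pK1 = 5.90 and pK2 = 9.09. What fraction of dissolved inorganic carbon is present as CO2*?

α₀ = 0.00931

α₀ = 1 / (1 + K1/[H⁺] + K1K2/[H⁺]²) = 1 / (1 + 10^+2.00 + 10^+0.81)
   = 1 / (1 + 100.00 + 6.4565) = 1/107.46 = 0.009306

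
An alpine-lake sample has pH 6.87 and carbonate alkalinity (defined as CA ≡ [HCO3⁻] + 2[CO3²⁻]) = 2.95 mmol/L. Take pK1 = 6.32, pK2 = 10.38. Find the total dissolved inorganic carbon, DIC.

DIC = 3.78 mmol/L

CA = [HCO3⁻] + 2[CO3²⁻] = (α₁ + 2α₂)·DIC
At pH 6.87: [H⁺]/K1 = 10^-0.55 = 0.28184, K2/[H⁺] = 10^-3.51 = 0.00030903
α₁ = 1/(1 + 0.28184 + 0.00030903) = 1/1.2821 = 0.7799; α₂ = α₁·K2/[H⁺] = 0.0002410
α₁ + 2α₂ = 0.7804
DIC = CA / (α₁ + 2α₂) = 2.95 / 0.7804 = 3.78 mmol/L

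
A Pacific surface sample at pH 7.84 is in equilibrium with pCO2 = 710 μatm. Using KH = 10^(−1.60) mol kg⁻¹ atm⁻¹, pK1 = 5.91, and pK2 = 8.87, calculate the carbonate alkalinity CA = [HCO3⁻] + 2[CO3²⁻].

CA = 1.80 mmol/kg

[CO2*] = KH · pCO2 = 10^(−1.60) × 710×10^-6 = 1.783×10^-5 mol/kg
α₀ = 1/(1 + K1/[H⁺] + K1K2/[H⁺]²) = 1/(1 + 10^+1.93 + 10^+0.90) = 0.01063
DIC = [CO2*]/α₀ = 1.783×10^-5 / 0.01063 = 1.677 mmol/kg
CA = (α₁ + 2α₂)·DIC = (0.9049 + 2×0.08445) × 1.677 = 1.80 mmol/kg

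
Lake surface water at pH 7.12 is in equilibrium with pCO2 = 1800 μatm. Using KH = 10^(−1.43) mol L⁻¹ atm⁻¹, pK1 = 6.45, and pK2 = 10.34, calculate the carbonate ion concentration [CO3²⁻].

[CO2*] = KH · pCO2 = 10^(−1.43) × 1800×10^-6 = 6.688×10^-5 mol/L
α₀ = 1/(1 + K1/[H⁺] + K1K2/[H⁺]²) = 1/(1 + 10^+0.67 + 10^-2.55) = 0.1761
DIC = [CO2*]/α₀ = 6.688×10^-5 / 0.1761 = 0.3799 mmol/L
[CO3²⁻] = α₂·DIC; α₂ = 0.0004962, so [CO3²⁻] = 0.0004962 × 0.3799 = 0.000188 mmol/L = 0.188 μmol/L

[CO3²⁻] = 0.188 μmol/L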